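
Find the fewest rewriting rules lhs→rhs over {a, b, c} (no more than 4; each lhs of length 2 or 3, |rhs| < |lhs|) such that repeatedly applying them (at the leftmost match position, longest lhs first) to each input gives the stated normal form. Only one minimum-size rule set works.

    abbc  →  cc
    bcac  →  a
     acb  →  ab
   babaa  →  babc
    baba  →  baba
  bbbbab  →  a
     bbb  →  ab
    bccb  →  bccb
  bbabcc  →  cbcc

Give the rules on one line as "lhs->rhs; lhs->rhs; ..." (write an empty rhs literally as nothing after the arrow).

  | abbc => aac => cc
  | bcac => bbc => ac => a
  | acb => ab
  | babaa => babc

aa->c; ac->a; bb->a; ca->b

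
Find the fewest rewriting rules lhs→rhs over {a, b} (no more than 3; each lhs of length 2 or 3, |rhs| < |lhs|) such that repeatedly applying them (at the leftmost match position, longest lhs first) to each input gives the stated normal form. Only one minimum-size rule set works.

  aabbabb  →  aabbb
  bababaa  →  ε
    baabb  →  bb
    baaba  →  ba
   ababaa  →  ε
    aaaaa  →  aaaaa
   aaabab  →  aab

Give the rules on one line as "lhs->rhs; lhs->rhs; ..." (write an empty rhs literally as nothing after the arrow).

  | aabbabb => aabbb
  | bababaa => babaa => baa => ε
  | baabb => bb
  | baaba => ba

aba->; baa->; bab->b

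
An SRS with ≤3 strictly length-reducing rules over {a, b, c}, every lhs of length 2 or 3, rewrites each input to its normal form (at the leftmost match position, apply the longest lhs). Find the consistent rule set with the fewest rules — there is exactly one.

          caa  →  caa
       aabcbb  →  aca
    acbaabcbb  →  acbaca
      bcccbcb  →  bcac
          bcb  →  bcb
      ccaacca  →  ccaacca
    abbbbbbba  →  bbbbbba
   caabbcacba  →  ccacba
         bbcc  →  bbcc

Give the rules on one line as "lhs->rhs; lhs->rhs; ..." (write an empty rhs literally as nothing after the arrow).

  | caa
  | aabcbb => acbb => aca
  | acbaabcbb => acbacbb => acbaca
  | bcccbcb => bcbccb => bcbbc => bcac

ab->; cbb->ca; ccb->bc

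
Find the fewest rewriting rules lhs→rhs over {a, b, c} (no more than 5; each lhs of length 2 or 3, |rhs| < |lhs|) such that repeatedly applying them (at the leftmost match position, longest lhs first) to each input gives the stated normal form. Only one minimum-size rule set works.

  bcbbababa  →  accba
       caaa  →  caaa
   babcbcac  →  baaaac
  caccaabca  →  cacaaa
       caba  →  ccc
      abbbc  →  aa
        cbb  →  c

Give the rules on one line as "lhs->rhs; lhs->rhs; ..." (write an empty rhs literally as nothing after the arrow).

aba->cc; bb->; bc->a; cca->c

  | bcbbababa => abbababa => aababa => accba
  | caaa
  | babcbcac => baabcac => baaaac
  | caccaabca => cacabca => cacaaa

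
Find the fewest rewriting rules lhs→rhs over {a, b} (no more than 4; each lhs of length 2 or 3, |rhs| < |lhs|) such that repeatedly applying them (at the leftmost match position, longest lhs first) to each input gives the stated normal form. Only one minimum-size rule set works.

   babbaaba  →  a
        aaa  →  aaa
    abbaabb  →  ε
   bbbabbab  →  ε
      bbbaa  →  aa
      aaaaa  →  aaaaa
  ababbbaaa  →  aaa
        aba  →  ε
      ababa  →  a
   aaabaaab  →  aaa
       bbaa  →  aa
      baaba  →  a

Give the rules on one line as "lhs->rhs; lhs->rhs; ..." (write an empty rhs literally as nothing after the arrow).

  | babbaaba => abbaaba => baaba => aaba => a
  | aaa
  | abbaabb => baabb => aabb => ab => ε
  | bbbabbab => bbabbab => babbab => abbab => bab => ab => ε

ab->; aba->; ba->a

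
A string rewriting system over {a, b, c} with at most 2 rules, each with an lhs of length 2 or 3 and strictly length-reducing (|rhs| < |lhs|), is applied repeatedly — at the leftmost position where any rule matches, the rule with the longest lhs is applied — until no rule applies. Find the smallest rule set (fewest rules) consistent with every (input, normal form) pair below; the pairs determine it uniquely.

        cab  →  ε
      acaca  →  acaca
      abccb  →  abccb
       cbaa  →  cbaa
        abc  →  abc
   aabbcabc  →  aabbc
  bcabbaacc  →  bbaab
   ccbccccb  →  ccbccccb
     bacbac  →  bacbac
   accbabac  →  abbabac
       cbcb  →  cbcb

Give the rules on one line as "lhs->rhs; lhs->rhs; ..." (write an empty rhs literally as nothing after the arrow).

  | cab => ε
  | acaca
  | abccb
  | cbaa

acc->ab; cab->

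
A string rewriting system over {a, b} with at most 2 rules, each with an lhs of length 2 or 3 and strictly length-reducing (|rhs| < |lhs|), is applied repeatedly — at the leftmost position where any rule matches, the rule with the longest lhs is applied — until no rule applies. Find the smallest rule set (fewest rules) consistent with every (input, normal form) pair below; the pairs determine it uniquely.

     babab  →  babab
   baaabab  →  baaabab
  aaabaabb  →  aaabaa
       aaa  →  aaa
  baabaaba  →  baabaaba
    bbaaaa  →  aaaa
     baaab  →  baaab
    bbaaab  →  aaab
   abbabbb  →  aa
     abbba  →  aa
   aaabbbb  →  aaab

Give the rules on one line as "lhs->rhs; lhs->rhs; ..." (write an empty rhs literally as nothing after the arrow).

bb->; bbb->

  | babab
  | baaabab
  | aaabaabb => aaabaa
  | aaa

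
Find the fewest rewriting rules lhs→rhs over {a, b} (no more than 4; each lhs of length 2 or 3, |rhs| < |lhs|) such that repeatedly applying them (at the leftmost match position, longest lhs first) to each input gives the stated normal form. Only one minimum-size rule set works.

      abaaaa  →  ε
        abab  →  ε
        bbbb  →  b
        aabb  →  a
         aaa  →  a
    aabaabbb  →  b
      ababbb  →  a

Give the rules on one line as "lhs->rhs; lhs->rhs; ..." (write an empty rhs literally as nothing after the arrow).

aa->; ab->; bb->a

  | abaaaa => aaaa => aa => ε
  | abab => ab => ε
  | bbbb => abb => b
  | aabb => bb => a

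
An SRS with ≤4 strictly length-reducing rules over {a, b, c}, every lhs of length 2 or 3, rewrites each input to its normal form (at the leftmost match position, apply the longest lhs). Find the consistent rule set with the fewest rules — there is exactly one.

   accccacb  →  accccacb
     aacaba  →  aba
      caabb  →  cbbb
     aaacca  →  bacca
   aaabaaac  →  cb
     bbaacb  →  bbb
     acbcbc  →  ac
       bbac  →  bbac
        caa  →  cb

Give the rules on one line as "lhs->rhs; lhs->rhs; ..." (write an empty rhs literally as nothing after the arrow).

  | accccacb
  | aacaba => bcaba => aba
  | caabb => cbbb
  | aaacca => bacca

aa->b; bab->ca; bc->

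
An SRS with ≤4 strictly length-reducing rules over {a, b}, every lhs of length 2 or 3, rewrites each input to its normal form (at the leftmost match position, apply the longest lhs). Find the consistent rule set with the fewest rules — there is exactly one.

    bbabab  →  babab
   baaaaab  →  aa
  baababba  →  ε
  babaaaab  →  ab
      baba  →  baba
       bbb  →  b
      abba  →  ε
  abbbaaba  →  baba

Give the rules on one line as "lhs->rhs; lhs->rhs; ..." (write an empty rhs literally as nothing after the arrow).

aab->a; abb->ba; baa->; bb->b

  | bbabab => babab
  | baaaaab => aaab => aa
  | baababba => babba => bbaa => baa => ε
  | babaaaab => baaab => ab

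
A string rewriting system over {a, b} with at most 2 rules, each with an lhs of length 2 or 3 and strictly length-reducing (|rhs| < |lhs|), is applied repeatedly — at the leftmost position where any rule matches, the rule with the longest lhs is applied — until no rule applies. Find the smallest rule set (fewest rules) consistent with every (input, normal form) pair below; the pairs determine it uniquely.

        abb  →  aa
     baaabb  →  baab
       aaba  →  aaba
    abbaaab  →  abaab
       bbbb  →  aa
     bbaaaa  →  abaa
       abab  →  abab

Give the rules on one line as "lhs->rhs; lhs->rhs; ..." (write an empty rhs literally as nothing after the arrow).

  | abb => aa
  | baaabb => babbb => baab
  | aaba
  | abbaaab => aaaaab => abaab

aaa->ab; bb->a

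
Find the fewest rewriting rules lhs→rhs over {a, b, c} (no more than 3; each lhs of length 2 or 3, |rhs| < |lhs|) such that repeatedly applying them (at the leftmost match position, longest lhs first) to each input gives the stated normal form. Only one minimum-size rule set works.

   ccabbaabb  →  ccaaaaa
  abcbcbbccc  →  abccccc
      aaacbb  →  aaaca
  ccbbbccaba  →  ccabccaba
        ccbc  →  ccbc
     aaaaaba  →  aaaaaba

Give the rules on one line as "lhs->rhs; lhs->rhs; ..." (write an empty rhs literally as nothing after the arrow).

  | ccabbaabb => ccaaaabb => ccaaaaa
  | abcbcbbccc => abcbcaccc => abccccc
  | aaacbb => aaaca
  | ccbbbccaba => ccabccaba

bb->a; bca->c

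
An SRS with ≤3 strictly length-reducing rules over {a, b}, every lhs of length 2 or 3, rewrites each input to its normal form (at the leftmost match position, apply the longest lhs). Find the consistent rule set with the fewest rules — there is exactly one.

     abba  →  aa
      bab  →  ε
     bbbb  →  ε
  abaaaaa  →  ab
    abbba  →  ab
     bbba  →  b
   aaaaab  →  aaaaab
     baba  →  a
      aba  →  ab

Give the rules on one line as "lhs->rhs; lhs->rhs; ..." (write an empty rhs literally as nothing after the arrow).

ba->b; bb->

  | abba => aa
  | bab => bb => ε
  | bbbb => bb => ε
  | abaaaaa => abaaaa => abaaa => abaa => aba => ab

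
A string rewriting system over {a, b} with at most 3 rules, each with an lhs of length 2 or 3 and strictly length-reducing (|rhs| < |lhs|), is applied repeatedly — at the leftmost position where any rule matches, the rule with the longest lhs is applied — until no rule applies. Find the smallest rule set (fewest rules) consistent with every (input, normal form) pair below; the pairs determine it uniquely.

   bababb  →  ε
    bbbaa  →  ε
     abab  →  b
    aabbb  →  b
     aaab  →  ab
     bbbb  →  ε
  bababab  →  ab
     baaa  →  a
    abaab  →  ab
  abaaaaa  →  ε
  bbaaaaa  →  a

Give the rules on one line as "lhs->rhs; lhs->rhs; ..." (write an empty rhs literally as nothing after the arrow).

aa->; ba->a; bb->

  | bababb => ababb => aabb => bb => ε
  | bbbaa => baa => aa => ε
  | abab => aab => b
  | aabbb => bbb => b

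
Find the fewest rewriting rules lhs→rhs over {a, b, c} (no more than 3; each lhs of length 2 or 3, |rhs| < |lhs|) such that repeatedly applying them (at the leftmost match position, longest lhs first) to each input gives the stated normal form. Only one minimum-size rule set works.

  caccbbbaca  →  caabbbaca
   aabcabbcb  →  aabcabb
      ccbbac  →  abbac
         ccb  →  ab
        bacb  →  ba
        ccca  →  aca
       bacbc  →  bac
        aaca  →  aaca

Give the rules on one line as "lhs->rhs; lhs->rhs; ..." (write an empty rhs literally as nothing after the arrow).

cb->; cc->a

  | caccbbbaca => caabbbaca
  | aabcabbcb => aabcabb
  | ccbbac => abbac
  | ccb => ab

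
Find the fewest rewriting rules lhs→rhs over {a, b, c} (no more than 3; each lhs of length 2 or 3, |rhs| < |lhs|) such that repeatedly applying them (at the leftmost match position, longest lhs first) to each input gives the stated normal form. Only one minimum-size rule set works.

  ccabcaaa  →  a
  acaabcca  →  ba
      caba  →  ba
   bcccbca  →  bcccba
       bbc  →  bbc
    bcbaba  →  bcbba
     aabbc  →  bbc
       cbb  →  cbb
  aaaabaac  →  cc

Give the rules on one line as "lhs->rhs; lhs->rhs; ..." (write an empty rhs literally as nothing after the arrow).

  | ccabcaaa => cabcaaa => abcaaa => bcaaa => baaa => ca => a
  | acaabcca => aaabcca => aabcca => abcca => bcca => bca => ba
  | caba => aba => ba
  | bcccbca => bcccba

ab->b; baa->c; ca->a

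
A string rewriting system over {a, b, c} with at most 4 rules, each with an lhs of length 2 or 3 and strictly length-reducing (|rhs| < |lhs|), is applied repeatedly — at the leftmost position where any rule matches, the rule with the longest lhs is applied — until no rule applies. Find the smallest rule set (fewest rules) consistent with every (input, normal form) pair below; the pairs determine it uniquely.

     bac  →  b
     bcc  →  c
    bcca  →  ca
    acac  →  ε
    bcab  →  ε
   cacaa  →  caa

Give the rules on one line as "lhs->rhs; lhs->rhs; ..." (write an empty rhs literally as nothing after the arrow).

  | bac => b
  | bcc => c
  | bcca => ca
  | acac => ac => ε

ab->; ac->; bc->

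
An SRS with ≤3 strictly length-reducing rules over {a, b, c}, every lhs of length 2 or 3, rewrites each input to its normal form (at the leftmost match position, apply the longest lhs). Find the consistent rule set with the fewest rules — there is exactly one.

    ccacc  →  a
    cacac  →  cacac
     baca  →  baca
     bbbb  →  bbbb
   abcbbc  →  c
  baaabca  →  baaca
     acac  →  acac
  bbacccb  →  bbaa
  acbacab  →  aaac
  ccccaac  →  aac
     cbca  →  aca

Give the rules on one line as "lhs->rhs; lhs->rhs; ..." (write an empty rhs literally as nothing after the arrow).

  | ccacc => acc => a
  | cacac
  | baca
  | bbbb

ab->; cb->a; cc->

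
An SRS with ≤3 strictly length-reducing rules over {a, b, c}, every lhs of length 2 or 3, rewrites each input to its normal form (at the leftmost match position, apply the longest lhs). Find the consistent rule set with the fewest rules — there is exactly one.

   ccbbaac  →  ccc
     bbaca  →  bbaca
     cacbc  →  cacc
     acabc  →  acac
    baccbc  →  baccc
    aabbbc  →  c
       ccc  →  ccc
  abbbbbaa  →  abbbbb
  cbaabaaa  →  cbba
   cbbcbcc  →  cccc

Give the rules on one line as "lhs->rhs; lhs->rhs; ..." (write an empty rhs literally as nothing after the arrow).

aa->; bc->c

  | ccbbaac => ccbbc => ccbc => ccc
  | bbaca
  | cacbc => cacc
  | acabc => acac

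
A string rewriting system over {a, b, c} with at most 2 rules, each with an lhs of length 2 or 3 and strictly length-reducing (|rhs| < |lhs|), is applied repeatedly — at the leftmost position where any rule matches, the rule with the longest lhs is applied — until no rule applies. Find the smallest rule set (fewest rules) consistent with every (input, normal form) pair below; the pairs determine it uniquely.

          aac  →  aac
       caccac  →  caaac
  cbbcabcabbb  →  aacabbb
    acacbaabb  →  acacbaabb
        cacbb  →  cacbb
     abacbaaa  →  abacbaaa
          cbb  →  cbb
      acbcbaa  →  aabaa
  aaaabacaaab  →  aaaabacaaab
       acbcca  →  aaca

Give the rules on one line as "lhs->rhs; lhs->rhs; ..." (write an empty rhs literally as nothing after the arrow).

bc->c; cc->a

  | aac
  | caccac => caaac
  | cbbcabcabbb => cbcabcabbb => ccabcabbb => aabcabbb => aacabbb
  | acacbaabb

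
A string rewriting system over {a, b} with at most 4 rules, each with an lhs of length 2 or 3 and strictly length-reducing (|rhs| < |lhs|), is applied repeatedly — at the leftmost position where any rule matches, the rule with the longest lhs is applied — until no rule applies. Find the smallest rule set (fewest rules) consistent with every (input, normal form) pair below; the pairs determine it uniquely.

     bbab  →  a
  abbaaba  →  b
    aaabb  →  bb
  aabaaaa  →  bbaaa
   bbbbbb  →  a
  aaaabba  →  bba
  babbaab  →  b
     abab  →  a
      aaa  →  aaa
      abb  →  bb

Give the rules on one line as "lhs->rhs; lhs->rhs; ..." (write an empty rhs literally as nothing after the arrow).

  | bbab => bbb => a
  | abbaaba => bbaaba => bbabb => bbbb => ab => b
  | aaabb => aabb => abb => bb
  | aabaaaa => abbaaa => bbaaa

ab->b; aba->bb; bbb->a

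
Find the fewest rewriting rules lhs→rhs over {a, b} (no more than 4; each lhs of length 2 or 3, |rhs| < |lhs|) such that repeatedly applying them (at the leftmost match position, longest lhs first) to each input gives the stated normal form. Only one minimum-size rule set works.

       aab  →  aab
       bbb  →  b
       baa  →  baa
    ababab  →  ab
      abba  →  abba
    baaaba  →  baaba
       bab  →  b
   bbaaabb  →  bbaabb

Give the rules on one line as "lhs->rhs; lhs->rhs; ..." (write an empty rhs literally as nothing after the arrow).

  | aab
  | bbb => b
  | baa
  | ababab => abab => ab

aaa->aa; bab->b; bbb->b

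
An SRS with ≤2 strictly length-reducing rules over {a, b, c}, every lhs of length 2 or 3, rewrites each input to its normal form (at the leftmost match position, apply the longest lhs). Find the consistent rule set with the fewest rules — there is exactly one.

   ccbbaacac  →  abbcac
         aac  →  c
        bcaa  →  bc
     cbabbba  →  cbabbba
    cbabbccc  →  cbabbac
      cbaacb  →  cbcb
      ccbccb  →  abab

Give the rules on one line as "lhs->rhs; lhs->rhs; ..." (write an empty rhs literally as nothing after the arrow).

  | ccbbaacac => abbaacac => abbcac
  | aac => c
  | bcaa => bc
  | cbabbba

aa->; cc->a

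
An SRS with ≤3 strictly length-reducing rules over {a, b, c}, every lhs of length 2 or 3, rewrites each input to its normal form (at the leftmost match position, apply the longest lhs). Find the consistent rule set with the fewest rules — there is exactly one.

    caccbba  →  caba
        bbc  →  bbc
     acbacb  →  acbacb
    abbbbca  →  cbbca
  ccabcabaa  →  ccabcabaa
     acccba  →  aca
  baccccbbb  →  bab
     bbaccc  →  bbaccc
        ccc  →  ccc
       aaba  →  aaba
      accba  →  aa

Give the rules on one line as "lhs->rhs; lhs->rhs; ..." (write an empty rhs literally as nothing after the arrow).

  | caccbba => caba
  | bbc
  | acbacb
  | abbbbca => cbbca

abb->c; ccb->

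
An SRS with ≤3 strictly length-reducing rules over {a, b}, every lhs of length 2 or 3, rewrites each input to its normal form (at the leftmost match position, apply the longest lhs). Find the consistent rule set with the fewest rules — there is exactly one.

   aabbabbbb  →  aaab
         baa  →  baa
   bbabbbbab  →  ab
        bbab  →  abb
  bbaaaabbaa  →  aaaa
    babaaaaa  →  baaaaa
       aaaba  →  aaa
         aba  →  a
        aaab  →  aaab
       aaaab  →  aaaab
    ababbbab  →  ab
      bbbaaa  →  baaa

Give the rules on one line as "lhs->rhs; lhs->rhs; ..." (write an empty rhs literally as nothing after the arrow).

aba->a; bba->ab; bbb->b

  | aabbabbbb => aaabbbbb => aaabbb => aaab
  | baa
  | bbabbbbab => abbbbbab => abbbab => abab => ab
  | bbab => abb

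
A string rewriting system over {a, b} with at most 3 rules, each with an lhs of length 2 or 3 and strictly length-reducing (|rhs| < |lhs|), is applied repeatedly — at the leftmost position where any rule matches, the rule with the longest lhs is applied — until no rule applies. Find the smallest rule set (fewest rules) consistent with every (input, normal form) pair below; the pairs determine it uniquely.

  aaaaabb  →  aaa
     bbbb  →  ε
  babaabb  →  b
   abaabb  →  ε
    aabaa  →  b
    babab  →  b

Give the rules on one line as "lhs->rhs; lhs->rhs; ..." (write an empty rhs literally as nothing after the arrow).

  | aaaaabb => aaaab => aaa
  | bbbb => bb => ε
  | babaabb => bbabb => abb => b
  | abaabb => babb => bb => ε

ab->; aba->b; bb->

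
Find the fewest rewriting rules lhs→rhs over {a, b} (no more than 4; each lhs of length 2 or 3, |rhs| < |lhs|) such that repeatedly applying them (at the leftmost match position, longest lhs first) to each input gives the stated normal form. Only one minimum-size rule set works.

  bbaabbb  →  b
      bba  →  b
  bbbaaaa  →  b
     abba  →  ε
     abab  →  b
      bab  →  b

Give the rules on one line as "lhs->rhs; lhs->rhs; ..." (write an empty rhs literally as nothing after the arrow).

  | bbaabbb => baabbb => babbb => bbbb => bbb => bb => b
  | bba => ba => b
  | bbbaaaa => bbaaaa => baaaa => baaa => baa => ba => b
  | abba => aba => ε

aba->; ba->b; bb->b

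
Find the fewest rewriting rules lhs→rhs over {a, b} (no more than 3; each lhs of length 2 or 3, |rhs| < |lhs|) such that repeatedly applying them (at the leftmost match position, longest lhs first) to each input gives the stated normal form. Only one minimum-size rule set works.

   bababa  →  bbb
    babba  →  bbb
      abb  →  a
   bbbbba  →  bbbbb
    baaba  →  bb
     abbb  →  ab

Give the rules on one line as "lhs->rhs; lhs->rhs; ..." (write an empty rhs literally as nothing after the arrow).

abb->a; ba->b

  | bababa => bbaba => bbba => bbb
  | babba => bbba => bbb
  | abb => a
  | bbbbba => bbbbb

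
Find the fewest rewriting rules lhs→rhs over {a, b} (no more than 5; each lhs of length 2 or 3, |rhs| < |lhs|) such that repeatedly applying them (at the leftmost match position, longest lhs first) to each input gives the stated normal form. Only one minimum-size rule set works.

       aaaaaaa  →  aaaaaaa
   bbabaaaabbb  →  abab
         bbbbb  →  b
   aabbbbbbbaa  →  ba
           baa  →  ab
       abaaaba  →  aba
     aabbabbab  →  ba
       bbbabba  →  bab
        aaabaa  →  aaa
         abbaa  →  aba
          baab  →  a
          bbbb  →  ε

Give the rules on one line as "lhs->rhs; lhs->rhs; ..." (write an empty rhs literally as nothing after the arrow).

aab->; baa->ab; bb->; bba->b

  | aaaaaaa
  | bbabaaaabbb => bbaaaabbb => baaabbb => ababbb => abab
  | bbbbb => bbb => b
  | aabbbbbbbaa => bbbbbbaa => bbbbaa => bbaa => ba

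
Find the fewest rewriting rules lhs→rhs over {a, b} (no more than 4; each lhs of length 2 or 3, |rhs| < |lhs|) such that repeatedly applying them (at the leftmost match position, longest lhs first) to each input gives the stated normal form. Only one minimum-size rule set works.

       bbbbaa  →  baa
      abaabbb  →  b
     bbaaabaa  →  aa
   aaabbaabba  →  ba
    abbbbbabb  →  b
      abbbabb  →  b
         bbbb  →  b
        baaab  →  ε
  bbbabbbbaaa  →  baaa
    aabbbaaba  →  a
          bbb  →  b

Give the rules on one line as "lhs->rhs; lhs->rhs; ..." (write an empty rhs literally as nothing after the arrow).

ab->b; bab->; bb->b

  | bbbbaa => bbbaa => bbaa => baa
  | abaabbb => baabbb => babbb => bb => b
  | bbaaabaa => baaabaa => baabaa => babaa => aa
  | aaabbaabba => aabbaabba => abbaabba => bbaabba => baabba => babba => ba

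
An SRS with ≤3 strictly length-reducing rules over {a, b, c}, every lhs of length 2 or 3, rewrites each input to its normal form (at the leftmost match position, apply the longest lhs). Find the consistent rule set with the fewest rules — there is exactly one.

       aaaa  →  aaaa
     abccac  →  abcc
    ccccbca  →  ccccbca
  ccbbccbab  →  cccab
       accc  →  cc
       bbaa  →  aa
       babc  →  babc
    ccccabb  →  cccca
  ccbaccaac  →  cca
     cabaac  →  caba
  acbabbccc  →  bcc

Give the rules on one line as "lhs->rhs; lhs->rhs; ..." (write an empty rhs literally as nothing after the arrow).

ac->; bb->; cba->a

  | aaaa
  | abccac => abcc
  | ccccbca
  | ccbbccbab => ccccbab => cccab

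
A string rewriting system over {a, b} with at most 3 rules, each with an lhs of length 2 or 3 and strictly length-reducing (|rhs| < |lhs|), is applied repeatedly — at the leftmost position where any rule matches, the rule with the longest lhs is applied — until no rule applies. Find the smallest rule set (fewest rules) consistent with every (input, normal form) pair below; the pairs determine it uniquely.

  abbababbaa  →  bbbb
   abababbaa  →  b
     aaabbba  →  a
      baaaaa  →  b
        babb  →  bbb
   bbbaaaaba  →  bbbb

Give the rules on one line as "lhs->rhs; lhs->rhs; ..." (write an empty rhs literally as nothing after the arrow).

ab->; ba->b

  | abbababbaa => bababbaa => bbabbaa => bbbbaa => bbbba => bbbb
  | abababbaa => ababbaa => abbaa => baa => ba => b
  | aaabbba => aabba => aba => a
  | baaaaa => baaaa => baaa => baa => ba => b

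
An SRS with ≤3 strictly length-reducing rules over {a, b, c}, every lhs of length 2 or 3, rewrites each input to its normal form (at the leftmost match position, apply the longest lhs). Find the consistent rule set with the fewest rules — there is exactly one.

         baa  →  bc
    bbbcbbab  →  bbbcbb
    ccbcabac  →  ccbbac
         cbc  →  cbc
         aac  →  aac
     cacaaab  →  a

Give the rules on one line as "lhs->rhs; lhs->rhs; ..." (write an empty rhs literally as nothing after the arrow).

ab->; baa->bc; ca->

  | baa => bc
  | bbbcbbab => bbbcbb
  | ccbcabac => ccbbac
  | cbc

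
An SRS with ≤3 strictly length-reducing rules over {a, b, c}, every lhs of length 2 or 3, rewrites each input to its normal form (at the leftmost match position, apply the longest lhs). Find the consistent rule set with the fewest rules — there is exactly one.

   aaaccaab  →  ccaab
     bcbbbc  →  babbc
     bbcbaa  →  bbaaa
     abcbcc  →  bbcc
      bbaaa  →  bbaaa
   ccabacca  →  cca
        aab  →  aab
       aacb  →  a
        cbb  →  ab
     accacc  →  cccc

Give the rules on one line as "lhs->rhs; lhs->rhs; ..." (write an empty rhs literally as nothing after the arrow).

abc->b; ac->c; cb->a

  | aaaccaab => aaccaab => accaab => ccaab
  | bcbbbc => babbc
  | bbcbaa => bbaaa
  | abcbcc => bbcc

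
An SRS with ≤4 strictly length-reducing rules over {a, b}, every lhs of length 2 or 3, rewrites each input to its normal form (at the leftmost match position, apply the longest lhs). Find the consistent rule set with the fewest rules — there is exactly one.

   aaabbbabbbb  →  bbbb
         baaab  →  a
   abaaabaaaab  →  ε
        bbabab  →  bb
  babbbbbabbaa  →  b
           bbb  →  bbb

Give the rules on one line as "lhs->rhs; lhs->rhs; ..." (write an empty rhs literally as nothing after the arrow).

  | aaabbbabbbb => ababbabbbb => aabbabbbb => bababbbb => baabbbb => bbbb
  | baaab => ab => a
  | abaaabaaaab => aaaabaaaab => aabaaaaab => baaaaaab => aaaab => aaba => baa => ε
  | bbabab => bbaab => bb

aab->ba; ab->a; baa->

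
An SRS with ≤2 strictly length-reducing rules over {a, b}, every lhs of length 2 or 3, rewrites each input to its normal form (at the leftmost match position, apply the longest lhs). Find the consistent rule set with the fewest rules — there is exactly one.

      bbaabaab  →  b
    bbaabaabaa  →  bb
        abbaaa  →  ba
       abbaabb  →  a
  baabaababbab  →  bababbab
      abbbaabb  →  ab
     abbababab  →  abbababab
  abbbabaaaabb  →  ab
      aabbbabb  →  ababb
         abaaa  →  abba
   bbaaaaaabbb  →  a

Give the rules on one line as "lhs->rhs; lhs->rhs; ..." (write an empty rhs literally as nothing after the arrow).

  | bbaabaab => bbbbaab => abaab => abbb => aa => b
  | bbaabaabaa => bbbbaabaa => abaabaa => abbbaa => aaaa => baa => bb
  | abbaaa => abbba => aaa => ba
  | abbaabb => abbbbb => aabb => bbb => a

aa->b; bbb->a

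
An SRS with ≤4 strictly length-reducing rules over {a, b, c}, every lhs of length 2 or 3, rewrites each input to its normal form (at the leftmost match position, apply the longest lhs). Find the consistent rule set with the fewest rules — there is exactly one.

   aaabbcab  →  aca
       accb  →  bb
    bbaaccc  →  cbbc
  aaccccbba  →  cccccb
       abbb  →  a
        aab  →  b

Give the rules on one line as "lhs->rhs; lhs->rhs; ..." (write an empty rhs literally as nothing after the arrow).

aa->; ab->a; acc->b; bba->cb

  | aaabbcab => abbcab => abcab => acab => aca
  | accb => bb
  | bbaaccc => cbaccc => cbbc
  | aaccccbba => ccccbba => cccccb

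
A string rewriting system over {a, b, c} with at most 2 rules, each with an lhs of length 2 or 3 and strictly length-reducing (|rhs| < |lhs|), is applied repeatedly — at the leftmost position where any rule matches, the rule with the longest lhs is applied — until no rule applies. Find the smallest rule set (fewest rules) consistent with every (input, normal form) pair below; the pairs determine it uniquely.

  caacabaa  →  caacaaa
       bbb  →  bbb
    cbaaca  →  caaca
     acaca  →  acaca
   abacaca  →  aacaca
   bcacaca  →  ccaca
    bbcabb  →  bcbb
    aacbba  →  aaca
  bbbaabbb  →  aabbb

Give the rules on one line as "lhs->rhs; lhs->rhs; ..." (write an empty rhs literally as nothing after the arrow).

ba->a; bca->c

  | caacabaa => caacaaa
  | bbb
  | cbaaca => caaca
  | acaca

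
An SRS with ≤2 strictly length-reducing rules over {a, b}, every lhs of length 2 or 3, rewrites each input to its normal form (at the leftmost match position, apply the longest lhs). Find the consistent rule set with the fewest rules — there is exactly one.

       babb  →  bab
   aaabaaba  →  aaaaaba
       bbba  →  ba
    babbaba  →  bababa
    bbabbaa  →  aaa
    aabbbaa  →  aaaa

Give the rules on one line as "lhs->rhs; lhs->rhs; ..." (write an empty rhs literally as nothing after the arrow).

  | babb => bab
  | aaabaaba => aaaaaba
  | bbba => bba => ba
  | babbaba => bababa

baa->aa; bb->b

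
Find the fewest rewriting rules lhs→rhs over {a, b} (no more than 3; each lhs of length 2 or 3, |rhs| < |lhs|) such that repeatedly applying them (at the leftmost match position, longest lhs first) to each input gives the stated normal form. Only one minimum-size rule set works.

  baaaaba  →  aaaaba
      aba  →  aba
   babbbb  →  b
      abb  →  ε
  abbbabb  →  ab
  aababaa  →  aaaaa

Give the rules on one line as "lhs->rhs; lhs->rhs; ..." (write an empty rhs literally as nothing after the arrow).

  | baaaaba => aaaaba
  | aba
  | babbbb => abbb => b
  | abb => ε

abb->; baa->aa; bab->a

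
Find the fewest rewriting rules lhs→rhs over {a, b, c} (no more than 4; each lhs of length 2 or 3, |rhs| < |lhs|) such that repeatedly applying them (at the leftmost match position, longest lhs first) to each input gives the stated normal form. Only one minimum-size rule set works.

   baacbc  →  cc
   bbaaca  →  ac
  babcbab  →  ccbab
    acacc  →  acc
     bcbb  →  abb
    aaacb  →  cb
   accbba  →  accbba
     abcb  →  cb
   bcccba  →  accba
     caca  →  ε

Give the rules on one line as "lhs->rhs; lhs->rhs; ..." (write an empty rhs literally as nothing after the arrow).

  | baacbc => cccbc => ccca => cc
  | bbaaca => bccca => acca => ac
  | babcbab => baabab => ccbab
  | acacc => acc

aa->c; baa->cc; bc->a; ca->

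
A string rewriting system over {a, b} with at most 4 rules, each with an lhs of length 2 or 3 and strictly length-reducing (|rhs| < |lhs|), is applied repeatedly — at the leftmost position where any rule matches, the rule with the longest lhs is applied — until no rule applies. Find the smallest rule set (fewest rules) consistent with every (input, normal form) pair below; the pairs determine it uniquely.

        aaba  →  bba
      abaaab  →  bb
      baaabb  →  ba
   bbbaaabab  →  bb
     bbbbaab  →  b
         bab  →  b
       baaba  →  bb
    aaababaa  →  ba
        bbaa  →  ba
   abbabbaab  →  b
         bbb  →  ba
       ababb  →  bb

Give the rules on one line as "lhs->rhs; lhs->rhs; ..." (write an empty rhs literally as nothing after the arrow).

  | aaba => bba
  | abaaab => aab => bb
  | baaabb => bbabb => bbb => ba
  | bbbaaabab => baaaabab => bbaabab => bbbbab => babab => bb

aa->b; ab->; aba->; bbb->ba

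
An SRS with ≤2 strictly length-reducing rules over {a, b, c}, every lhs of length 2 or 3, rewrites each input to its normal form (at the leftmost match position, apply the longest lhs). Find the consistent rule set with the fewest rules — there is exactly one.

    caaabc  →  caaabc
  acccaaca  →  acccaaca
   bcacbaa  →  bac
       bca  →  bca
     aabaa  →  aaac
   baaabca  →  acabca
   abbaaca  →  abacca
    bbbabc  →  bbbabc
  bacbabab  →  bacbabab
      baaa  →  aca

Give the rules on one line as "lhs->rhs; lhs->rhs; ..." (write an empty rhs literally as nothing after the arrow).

baa->ac; cac->

  | caaabc
  | acccaaca
  | bcacbaa => bbaa => bac
  | bca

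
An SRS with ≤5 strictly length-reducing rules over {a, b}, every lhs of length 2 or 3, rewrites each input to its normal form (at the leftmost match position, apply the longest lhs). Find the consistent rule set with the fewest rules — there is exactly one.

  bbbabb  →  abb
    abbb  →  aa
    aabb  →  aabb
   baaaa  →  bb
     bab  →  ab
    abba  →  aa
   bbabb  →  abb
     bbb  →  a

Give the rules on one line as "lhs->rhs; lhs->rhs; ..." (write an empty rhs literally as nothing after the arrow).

aaa->bb; ba->a; baa->a; bbb->ba

  | bbbabb => baabb => abb
  | abbb => aba => aa
  | aabb
  | baaaa => aaa => bb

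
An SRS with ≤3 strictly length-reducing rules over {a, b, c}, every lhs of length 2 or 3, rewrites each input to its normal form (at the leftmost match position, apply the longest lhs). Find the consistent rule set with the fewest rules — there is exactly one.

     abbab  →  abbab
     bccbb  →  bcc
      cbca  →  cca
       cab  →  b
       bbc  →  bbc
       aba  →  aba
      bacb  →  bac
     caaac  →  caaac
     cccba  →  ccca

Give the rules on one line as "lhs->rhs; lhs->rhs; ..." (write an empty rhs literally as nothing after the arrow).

  | abbab
  | bccbb => bccb => bcc
  | cbca => cca
  | cab => b

cab->b; cb->c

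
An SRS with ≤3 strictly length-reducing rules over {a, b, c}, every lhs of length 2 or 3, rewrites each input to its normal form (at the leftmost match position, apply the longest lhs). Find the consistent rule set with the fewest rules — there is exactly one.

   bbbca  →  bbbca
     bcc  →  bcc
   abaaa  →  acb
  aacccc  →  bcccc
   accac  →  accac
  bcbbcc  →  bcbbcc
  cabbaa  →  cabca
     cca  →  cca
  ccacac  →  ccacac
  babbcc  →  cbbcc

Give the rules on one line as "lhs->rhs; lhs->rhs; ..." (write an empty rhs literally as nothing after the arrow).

  | bbbca
  | bcc
  | abaaa => acaa => acb
  | aacccc => bcccc

aa->b; ba->c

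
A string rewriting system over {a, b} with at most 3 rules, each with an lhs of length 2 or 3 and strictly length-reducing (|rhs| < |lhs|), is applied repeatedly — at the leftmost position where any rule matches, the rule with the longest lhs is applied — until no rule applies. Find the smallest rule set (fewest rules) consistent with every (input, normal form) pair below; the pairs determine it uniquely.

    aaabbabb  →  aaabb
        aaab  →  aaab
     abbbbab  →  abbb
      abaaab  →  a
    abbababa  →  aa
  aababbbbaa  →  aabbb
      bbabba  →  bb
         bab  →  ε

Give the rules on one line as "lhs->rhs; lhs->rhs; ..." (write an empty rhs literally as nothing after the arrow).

ba->b; bab->

  | aaabbabb => aaabb
  | aaab
  | abbbbab => abbb
  | abaaab => abaab => abab => a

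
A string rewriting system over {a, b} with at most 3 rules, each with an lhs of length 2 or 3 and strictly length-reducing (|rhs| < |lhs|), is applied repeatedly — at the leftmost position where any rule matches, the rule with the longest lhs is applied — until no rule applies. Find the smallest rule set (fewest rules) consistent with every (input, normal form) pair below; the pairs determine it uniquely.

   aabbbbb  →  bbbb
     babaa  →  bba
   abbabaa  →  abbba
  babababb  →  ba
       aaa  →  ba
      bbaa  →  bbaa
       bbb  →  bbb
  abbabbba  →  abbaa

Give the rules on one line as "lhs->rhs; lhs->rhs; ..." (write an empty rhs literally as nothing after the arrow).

  | aabbbbb => bbbb
  | babaa => baaa => bba
  | abbabaa => abbaaa => abbba
  | babababb => baababb => babb => bab => ba

aaa->ba; aab->; bab->ba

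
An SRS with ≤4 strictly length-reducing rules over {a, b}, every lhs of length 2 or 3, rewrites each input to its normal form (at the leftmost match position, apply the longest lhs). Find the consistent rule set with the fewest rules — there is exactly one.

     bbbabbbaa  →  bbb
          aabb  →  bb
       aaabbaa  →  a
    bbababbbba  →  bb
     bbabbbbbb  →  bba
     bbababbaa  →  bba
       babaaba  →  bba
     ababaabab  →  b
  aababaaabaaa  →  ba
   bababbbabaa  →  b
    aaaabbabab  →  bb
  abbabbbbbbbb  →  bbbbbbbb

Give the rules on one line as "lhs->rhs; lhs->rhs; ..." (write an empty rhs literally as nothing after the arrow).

  | bbbabbbaa => bbbabaa => bbbaa => bbb
  | aabb => bb
  | aaabbaa => abbaa => aaa => a
  | bbababbbba => bbabbbba => bbabba => bbaa => bb

aa->; ab->; abb->a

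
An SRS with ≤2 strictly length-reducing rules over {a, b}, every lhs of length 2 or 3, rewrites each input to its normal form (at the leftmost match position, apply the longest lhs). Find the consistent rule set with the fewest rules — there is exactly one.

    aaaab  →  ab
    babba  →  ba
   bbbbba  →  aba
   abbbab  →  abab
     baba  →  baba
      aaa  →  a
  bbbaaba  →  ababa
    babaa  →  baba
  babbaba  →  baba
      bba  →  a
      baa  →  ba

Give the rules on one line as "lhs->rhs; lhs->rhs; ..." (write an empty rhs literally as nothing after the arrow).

  | aaaab => aaab => aab => ab
  | babba => baaa => baa => ba
  | bbbbba => abbba => aaba => aba
  | abbbab => aabab => abab

aa->a; bb->a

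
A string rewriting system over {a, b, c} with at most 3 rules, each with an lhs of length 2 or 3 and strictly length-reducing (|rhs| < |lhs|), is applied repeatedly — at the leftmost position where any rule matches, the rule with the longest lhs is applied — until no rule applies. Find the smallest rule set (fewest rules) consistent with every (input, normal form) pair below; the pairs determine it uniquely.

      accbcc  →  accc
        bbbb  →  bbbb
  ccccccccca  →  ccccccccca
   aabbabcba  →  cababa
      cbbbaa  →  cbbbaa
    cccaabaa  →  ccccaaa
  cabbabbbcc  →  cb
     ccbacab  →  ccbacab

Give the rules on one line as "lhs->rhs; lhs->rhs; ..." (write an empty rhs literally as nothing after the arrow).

  | accbcc => accc
  | bbbb
  | ccccccccca
  | aabbabcba => cababcba => cababa

aab->ca; abb->b; bc->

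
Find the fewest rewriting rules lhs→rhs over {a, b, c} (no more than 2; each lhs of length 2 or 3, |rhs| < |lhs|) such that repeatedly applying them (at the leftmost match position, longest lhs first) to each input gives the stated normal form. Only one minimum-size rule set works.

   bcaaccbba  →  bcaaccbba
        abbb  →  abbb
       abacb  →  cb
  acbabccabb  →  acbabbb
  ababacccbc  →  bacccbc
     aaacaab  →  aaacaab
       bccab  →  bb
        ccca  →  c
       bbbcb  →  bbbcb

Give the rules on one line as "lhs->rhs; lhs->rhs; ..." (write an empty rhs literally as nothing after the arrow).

  | bcaaccbba
  | abbb
  | abacb => cb
  | acbabccabb => acbabbb

aba->; cca->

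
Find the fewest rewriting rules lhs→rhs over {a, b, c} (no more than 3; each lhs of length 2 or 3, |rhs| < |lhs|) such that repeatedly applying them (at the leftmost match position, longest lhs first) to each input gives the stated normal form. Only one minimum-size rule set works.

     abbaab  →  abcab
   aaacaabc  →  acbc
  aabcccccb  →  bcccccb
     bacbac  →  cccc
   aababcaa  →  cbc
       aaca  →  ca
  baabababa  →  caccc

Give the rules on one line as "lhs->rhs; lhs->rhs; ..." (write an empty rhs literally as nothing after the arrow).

  | abbaab => abcab
  | aaacaabc => acaabc => acbc
  | aabcccccb => bcccccb
  | bacbac => ccbac => cccc

aa->; ba->c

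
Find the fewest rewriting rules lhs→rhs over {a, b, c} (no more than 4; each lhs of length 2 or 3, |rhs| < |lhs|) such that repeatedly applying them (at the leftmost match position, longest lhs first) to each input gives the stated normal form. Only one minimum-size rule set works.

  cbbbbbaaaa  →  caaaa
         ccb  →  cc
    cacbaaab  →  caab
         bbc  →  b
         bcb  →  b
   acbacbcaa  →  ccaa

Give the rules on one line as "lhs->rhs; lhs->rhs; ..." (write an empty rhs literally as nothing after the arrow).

aca->; bc->; cb->c

  | cbbbbbaaaa => cbbbbaaaa => cbbbaaaa => cbbaaaa => cbaaaa => caaaa
  | ccb => cc
  | cacbaaab => cacaaab => caab
  | bbc => b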